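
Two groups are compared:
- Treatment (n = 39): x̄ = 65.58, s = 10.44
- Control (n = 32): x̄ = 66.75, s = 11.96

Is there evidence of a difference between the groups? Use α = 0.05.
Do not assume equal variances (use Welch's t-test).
Welch's two-sample t-test:
H₀: μ₁ = μ₂
H₁: μ₁ ≠ μ₂
s₁²/n₁ = 10.44²/39 = 2.7947,  s₂²/n₂ = 11.96²/32 = 4.4701
SE = √(s₁²/n₁ + s₂²/n₂) = √(2.7947 + 4.4701) = 2.6953
df (Welch-Satterthwaite) = (s₁²/n₁ + s₂²/n₂)² / [(s₁²/n₁)²/(n₁-1) + (s₂²/n₂)²/(n₂-1)] ≈ 62.08
t = (x̄₁ - x̄₂) / SE = (65.58 - 66.75) / 2.6953 = -1.17 / 2.6953 = -0.434
p-value = 0.6657

Since p-value > α = 0.05, we fail to reject H₀.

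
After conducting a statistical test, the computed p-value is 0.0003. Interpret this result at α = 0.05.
Since p = 0.0003 < α = 0.05, reject H₀.
There is sufficient evidence to reject the null hypothesis; the result is statistically significant at the 0.05 level.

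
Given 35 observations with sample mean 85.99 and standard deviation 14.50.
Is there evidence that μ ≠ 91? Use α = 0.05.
One-sample t-test:
H₀: μ = 91
H₁: μ ≠ 91
df = n - 1 = 34
t = (x̄ - μ₀) / (s/√n) = (85.99 - 91) / (14.50/√35) = -2.044
p-value = 0.0488

Since p-value < α = 0.05, we reject H₀.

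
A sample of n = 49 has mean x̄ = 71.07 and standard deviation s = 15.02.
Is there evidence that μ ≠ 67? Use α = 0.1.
One-sample t-test:
H₀: μ = 67
H₁: μ ≠ 67
df = n - 1 = 48
t = (x̄ - μ₀) / (s/√n) = (71.07 - 67) / (15.02/√49) = 1.897
p-value = 0.0639

Since p-value < α = 0.1, we reject H₀.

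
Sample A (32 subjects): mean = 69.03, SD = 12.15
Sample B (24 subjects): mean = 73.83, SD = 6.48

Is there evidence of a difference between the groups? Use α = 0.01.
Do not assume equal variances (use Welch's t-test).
Welch's two-sample t-test:
H₀: μ₁ = μ₂
H₁: μ₁ ≠ μ₂
s₁²/n₁ = 12.15²/32 = 4.6132,  s₂²/n₂ = 6.48²/24 = 1.7496
SE = √(s₁²/n₁ + s₂²/n₂) = √(4.6132 + 1.7496) = 2.5225
df (Welch-Satterthwaite) = (s₁²/n₁ + s₂²/n₂)² / [(s₁²/n₁)²/(n₁-1) + (s₂²/n₂)²/(n₂-1)] ≈ 49.40
t = (x̄₁ - x̄₂) / SE = (69.03 - 73.83) / 2.5225 = -4.80 / 2.5225 = -1.903
p-value = 0.0629

Since p-value > α = 0.01, we fail to reject H₀.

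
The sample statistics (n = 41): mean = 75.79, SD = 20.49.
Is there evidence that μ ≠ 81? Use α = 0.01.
One-sample t-test:
H₀: μ = 81
H₁: μ ≠ 81
df = n - 1 = 40
t = (x̄ - μ₀) / (s/√n) = (75.79 - 81) / (20.49/√41) = -1.628
p-value = 0.1114

Since p-value > α = 0.01, we fail to reject H₀.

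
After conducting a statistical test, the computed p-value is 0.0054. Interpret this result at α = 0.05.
Since p = 0.0054 < α = 0.05, reject H₀.
There is sufficient evidence to reject the null hypothesis; the result is statistically significant at the 0.05 level.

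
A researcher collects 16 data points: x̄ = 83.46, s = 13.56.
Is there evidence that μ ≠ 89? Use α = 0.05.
One-sample t-test:
H₀: μ = 89
H₁: μ ≠ 89
df = n - 1 = 15
t = (x̄ - μ₀) / (s/√n) = (83.46 - 89) / (13.56/√16) = -1.634
p-value = 0.1230

Since p-value > α = 0.05, we fail to reject H₀.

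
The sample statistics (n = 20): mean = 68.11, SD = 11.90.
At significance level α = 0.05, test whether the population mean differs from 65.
One-sample t-test:
H₀: μ = 65
H₁: μ ≠ 65
df = n - 1 = 19
t = (x̄ - μ₀) / (s/√n) = (68.11 - 65) / (11.90/√20) = 1.169
p-value = 0.2570

Since p-value > α = 0.05, we fail to reject H₀.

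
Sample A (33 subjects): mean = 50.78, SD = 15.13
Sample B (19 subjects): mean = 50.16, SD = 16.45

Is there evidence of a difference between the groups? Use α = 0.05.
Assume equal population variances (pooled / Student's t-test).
Student's two-sample t-test (equal variances):
H₀: μ₁ = μ₂
H₁: μ₁ ≠ μ₂
df = n₁ + n₂ - 2 = 50
Pooled variance s_p² = [(n₁-1)s₁² + (n₂-1)s₂²] / (n₁ + n₂ - 2) = [(32)(15.13²) + (18)(16.45²)] / 50 = 243.9237
SE = √(s_p²(1/n₁ + 1/n₂)) = √(243.9237 × (1/33 + 1/19)) = 4.4977
t = (x̄₁ - x̄₂) / SE = (50.78 - 50.16) / 4.4977 = 0.62 / 4.4977 = 0.138
p-value = 0.8909

Since p-value > α = 0.05, we fail to reject H₀.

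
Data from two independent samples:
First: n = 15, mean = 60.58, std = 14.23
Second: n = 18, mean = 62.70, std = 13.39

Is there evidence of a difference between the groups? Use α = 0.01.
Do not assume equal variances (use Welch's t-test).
Welch's two-sample t-test:
H₀: μ₁ = μ₂
H₁: μ₁ ≠ μ₂
s₁²/n₁ = 14.23²/15 = 13.4995,  s₂²/n₂ = 13.39²/18 = 9.9607
SE = √(s₁²/n₁ + s₂²/n₂) = √(13.4995 + 9.9607) = 4.8436
df (Welch-Satterthwaite) = (s₁²/n₁ + s₂²/n₂)² / [(s₁²/n₁)²/(n₁-1) + (s₂²/n₂)²/(n₂-1)] ≈ 29.19
t = (x̄₁ - x̄₂) / SE = (60.58 - 62.70) / 4.8436 = -2.12 / 4.8436 = -0.438
p-value = 0.6648

Since p-value > α = 0.01, we fail to reject H₀.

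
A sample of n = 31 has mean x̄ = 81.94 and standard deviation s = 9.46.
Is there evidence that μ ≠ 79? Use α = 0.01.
One-sample t-test:
H₀: μ = 79
H₁: μ ≠ 79
df = n - 1 = 30
t = (x̄ - μ₀) / (s/√n) = (81.94 - 79) / (9.46/√31) = 1.730
p-value = 0.0938

Since p-value > α = 0.01, we fail to reject H₀.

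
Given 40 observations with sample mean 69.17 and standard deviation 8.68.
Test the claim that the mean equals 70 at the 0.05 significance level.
One-sample t-test:
H₀: μ = 70
H₁: μ ≠ 70
df = n - 1 = 39
t = (x̄ - μ₀) / (s/√n) = (69.17 - 70) / (8.68/√40) = -0.605
p-value = 0.5488

Since p-value > α = 0.05, we fail to reject H₀.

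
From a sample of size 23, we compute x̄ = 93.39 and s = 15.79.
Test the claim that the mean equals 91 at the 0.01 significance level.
One-sample t-test:
H₀: μ = 91
H₁: μ ≠ 91
df = n - 1 = 22
t = (x̄ - μ₀) / (s/√n) = (93.39 - 91) / (15.79/√23) = 0.726
p-value = 0.4755

Since p-value > α = 0.01, we fail to reject H₀.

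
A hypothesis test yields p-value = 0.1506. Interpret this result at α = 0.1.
Since p = 0.1506 > α = 0.1, fail to reject H₀.
There is insufficient evidence to reject the null hypothesis; the result is not statistically significant at the 0.1 level.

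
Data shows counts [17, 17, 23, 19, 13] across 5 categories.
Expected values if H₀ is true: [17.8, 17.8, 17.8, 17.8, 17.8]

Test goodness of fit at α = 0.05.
Chi-square goodness of fit test:
H₀: observed counts match expected distribution
H₁: observed counts differ from expected distribution
df = k - 1 = 4
χ² = Σ(O - E)²/E
   = (17 - 17.8)²/17.8 + (17 - 17.8)²/17.8 + (23 - 17.8)²/17.8 + (19 - 17.8)²/17.8 + (13 - 17.8)²/17.8
   = 0.036 + 0.036 + 1.519 + 0.081 + 1.294
   = 2.97
p-value = 0.5635

Since p-value > α = 0.05, we fail to reject H₀.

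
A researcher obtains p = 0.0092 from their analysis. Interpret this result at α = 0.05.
Since p = 0.0092 < α = 0.05, reject H₀.
There is sufficient evidence to reject the null hypothesis; the result is statistically significant at the 0.05 level.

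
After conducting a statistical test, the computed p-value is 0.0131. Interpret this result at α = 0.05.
Since p = 0.0131 < α = 0.05, reject H₀.
There is sufficient evidence to reject the null hypothesis; the result is statistically significant at the 0.05 level.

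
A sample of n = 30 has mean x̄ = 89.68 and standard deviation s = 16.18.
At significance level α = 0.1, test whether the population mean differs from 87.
One-sample t-test:
H₀: μ = 87
H₁: μ ≠ 87
df = n - 1 = 29
t = (x̄ - μ₀) / (s/√n) = (89.68 - 87) / (16.18/√30) = 0.907
p-value = 0.3718

Since p-value > α = 0.1, we fail to reject H₀.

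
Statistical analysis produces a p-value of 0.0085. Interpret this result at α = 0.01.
Since p = 0.0085 < α = 0.01, reject H₀.
There is sufficient evidence to reject the null hypothesis; the result is statistically significant at the 0.01 level.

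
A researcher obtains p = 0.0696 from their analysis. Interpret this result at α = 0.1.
Since p = 0.0696 < α = 0.1, reject H₀.
There is sufficient evidence to reject the null hypothesis; the result is statistically significant at the 0.1 level.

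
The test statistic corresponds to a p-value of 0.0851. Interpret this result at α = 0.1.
Since p = 0.0851 < α = 0.1, reject H₀.
There is sufficient evidence to reject the null hypothesis; the result is statistically significant at the 0.1 level.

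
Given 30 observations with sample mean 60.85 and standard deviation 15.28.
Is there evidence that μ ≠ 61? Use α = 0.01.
One-sample t-test:
H₀: μ = 61
H₁: μ ≠ 61
df = n - 1 = 29
t = (x̄ - μ₀) / (s/√n) = (60.85 - 61) / (15.28/√30) = -0.054
p-value = 0.9575

Since p-value > α = 0.01, we fail to reject H₀.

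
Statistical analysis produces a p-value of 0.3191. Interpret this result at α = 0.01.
Since p = 0.3191 > α = 0.01, fail to reject H₀.
There is insufficient evidence to reject the null hypothesis; the result is not statistically significant at the 0.01 level.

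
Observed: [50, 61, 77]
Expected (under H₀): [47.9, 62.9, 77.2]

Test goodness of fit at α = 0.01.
Chi-square goodness of fit test:
H₀: observed counts match expected distribution
H₁: observed counts differ from expected distribution
df = k - 1 = 2
χ² = Σ(O - E)²/E
   = (50 - 47.9)²/47.9 + (61 - 62.9)²/62.9 + (77 - 77.2)²/77.2
   = 0.092 + 0.057 + 0.001
   = 0.15
p-value = 0.9278

Since p-value > α = 0.01, we fail to reject H₀.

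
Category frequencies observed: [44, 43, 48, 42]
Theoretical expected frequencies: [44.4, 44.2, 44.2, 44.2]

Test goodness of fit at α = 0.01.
Chi-square goodness of fit test:
H₀: observed counts match expected distribution
H₁: observed counts differ from expected distribution
df = k - 1 = 3
χ² = Σ(O - E)²/E
   = (44 - 44.4)²/44.4 + (43 - 44.2)²/44.2 + (48 - 44.2)²/44.2 + (42 - 44.2)²/44.2
   = 0.004 + 0.033 + 0.327 + 0.110
   = 0.47
p-value = 0.9249

Since p-value > α = 0.01, we fail to reject H₀.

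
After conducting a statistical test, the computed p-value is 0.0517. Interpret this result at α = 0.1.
Since p = 0.0517 < α = 0.1, reject H₀.
There is sufficient evidence to reject the null hypothesis; the result is statistically significant at the 0.1 level.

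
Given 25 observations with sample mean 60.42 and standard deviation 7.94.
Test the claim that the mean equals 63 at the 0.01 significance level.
One-sample t-test:
H₀: μ = 63
H₁: μ ≠ 63
df = n - 1 = 24
t = (x̄ - μ₀) / (s/√n) = (60.42 - 63) / (7.94/√25) = -1.625
p-value = 0.1173

Since p-value > α = 0.01, we fail to reject H₀.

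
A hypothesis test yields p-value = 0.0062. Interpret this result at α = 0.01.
Since p = 0.0062 < α = 0.01, reject H₀.
There is sufficient evidence to reject the null hypothesis; the result is statistically significant at the 0.01 level.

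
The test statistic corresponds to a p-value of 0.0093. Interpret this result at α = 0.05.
Since p = 0.0093 < α = 0.05, reject H₀.
There is sufficient evidence to reject the null hypothesis; the result is statistically significant at the 0.05 level.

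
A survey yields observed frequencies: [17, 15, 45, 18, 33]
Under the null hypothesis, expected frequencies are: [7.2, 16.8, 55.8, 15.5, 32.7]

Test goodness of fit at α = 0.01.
Chi-square goodness of fit test:
H₀: observed counts match expected distribution
H₁: observed counts differ from expected distribution
df = k - 1 = 4
χ² = Σ(O - E)²/E
   = (17 - 7.2)²/7.2 + (15 - 16.8)²/16.8 + (45 - 55.8)²/55.8 + (18 - 15.5)²/15.5 + (33 - 32.7)²/32.7
   = 13.339 + 0.193 + 2.090 + 0.403 + 0.003
   = 16.03
p-value = 0.0030

Since p-value < α = 0.01, we reject H₀.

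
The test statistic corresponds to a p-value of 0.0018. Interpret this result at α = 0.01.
Since p = 0.0018 < α = 0.01, reject H₀.
There is sufficient evidence to reject the null hypothesis; the result is statistically significant at the 0.01 level.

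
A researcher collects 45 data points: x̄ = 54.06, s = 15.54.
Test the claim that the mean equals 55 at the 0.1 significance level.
One-sample t-test:
H₀: μ = 55
H₁: μ ≠ 55
df = n - 1 = 44
t = (x̄ - μ₀) / (s/√n) = (54.06 - 55) / (15.54/√45) = -0.406
p-value = 0.6869

Since p-value > α = 0.1, we fail to reject H₀.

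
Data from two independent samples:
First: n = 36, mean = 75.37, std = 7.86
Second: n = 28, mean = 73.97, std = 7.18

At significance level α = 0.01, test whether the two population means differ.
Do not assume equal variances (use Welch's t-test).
Welch's two-sample t-test:
H₀: μ₁ = μ₂
H₁: μ₁ ≠ μ₂
s₁²/n₁ = 7.86²/36 = 1.7161,  s₂²/n₂ = 7.18²/28 = 1.8412
SE = √(s₁²/n₁ + s₂²/n₂) = √(1.7161 + 1.8412) = 1.8861
df (Welch-Satterthwaite) = (s₁²/n₁ + s₂²/n₂)² / [(s₁²/n₁)²/(n₁-1) + (s₂²/n₂)²/(n₂-1)] ≈ 60.35
t = (x̄₁ - x̄₂) / SE = (75.37 - 73.97) / 1.8861 = 1.40 / 1.8861 = 0.742
p-value = 0.4608

Since p-value > α = 0.01, we fail to reject H₀.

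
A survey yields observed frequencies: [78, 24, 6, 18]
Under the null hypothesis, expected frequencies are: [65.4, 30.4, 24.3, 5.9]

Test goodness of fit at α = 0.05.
Chi-square goodness of fit test:
H₀: observed counts match expected distribution
H₁: observed counts differ from expected distribution
df = k - 1 = 3
χ² = Σ(O - E)²/E
   = (78 - 65.4)²/65.4 + (24 - 30.4)²/30.4 + (6 - 24.3)²/24.3 + (18 - 5.9)²/5.9
   = 2.428 + 1.347 + 13.781 + 24.815
   = 42.37
p-value < 0.0001

Since p-value < α = 0.05, we reject H₀.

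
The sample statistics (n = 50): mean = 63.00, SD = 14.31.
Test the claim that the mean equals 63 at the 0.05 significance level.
One-sample t-test:
H₀: μ = 63
H₁: μ ≠ 63
df = n - 1 = 49
t = (x̄ - μ₀) / (s/√n) = (63.00 - 63) / (14.31/√50) = 0.000
p-value = 1.0000

Since p-value > α = 0.05, we fail to reject H₀.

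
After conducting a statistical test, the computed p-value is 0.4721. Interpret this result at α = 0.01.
Since p = 0.4721 > α = 0.01, fail to reject H₀.
There is insufficient evidence to reject the null hypothesis; the result is not statistically significant at the 0.01 level.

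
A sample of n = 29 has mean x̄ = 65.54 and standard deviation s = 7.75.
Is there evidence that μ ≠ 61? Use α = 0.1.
One-sample t-test:
H₀: μ = 61
H₁: μ ≠ 61
df = n - 1 = 28
t = (x̄ - μ₀) / (s/√n) = (65.54 - 61) / (7.75/√29) = 3.155
p-value = 0.0038

Since p-value < α = 0.1, we reject H₀.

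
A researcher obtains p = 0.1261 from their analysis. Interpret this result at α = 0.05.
Since p = 0.1261 > α = 0.05, fail to reject H₀.
There is insufficient evidence to reject the null hypothesis; the result is not statistically significant at the 0.05 level.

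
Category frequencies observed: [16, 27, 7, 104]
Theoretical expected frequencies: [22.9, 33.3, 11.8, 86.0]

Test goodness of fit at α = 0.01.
Chi-square goodness of fit test:
H₀: observed counts match expected distribution
H₁: observed counts differ from expected distribution
df = k - 1 = 3
χ² = Σ(O - E)²/E
   = (16 - 22.9)²/22.9 + (27 - 33.3)²/33.3 + (7 - 11.8)²/11.8 + (104 - 86.0)²/86.0
   = 2.079 + 1.192 + 1.953 + 3.767
   = 8.99
p-value = 0.0294

Since p-value > α = 0.01, we fail to reject H₀.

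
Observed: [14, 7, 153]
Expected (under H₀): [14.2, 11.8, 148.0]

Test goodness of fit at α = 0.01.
Chi-square goodness of fit test:
H₀: observed counts match expected distribution
H₁: observed counts differ from expected distribution
df = k - 1 = 2
χ² = Σ(O - E)²/E
   = (14 - 14.2)²/14.2 + (7 - 11.8)²/11.8 + (153 - 148.0)²/148.0
   = 0.003 + 1.953 + 0.169
   = 2.12
p-value = 0.3457

Since p-value > α = 0.01, we fail to reject H₀.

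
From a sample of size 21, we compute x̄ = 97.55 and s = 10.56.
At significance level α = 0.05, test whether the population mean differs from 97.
One-sample t-test:
H₀: μ = 97
H₁: μ ≠ 97
df = n - 1 = 20
t = (x̄ - μ₀) / (s/√n) = (97.55 - 97) / (10.56/√21) = 0.239
p-value = 0.8138

Since p-value > α = 0.05, we fail to reject H₀.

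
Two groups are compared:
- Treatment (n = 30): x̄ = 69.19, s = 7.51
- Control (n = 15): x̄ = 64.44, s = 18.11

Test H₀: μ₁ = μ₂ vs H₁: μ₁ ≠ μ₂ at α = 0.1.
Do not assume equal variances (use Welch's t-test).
Welch's two-sample t-test:
H₀: μ₁ = μ₂
H₁: μ₁ ≠ μ₂
s₁²/n₁ = 7.51²/30 = 1.8800,  s₂²/n₂ = 18.11²/15 = 21.8648
SE = √(s₁²/n₁ + s₂²/n₂) = √(1.8800 + 21.8648) = 4.8729
df (Welch-Satterthwaite) = (s₁²/n₁ + s₂²/n₂)² / [(s₁²/n₁)²/(n₁-1) + (s₂²/n₂)²/(n₂-1)] ≈ 16.45
t = (x̄₁ - x̄₂) / SE = (69.19 - 64.44) / 4.8729 = 4.75 / 4.8729 = 0.975
p-value = 0.3438

Since p-value > α = 0.1, we fail to reject H₀.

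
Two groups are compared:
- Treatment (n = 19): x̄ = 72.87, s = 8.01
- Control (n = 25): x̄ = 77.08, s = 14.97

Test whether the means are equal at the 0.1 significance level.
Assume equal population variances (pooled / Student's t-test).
Student's two-sample t-test (equal variances):
H₀: μ₁ = μ₂
H₁: μ₁ ≠ μ₂
df = n₁ + n₂ - 2 = 42
Pooled variance s_p² = [(n₁-1)s₁² + (n₂-1)s₂²] / (n₁ + n₂ - 2) = [(18)(8.01²) + (24)(14.97²)] / 42 = 155.5548
SE = √(s_p²(1/n₁ + 1/n₂)) = √(155.5548 × (1/19 + 1/25)) = 3.7960
t = (x̄₁ - x̄₂) / SE = (72.87 - 77.08) / 3.7960 = -4.21 / 3.7960 = -1.109
p-value = 0.2737

Since p-value > α = 0.1, we fail to reject H₀.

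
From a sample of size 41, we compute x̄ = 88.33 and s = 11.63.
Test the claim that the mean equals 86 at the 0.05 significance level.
One-sample t-test:
H₀: μ = 86
H₁: μ ≠ 86
df = n - 1 = 40
t = (x̄ - μ₀) / (s/√n) = (88.33 - 86) / (11.63/√41) = 1.283
p-value = 0.2069

Since p-value > α = 0.05, we fail to reject H₀.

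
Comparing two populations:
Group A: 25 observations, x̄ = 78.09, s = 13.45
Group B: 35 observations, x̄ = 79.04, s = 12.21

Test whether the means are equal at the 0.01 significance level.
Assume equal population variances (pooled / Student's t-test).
Student's two-sample t-test (equal variances):
H₀: μ₁ = μ₂
H₁: μ₁ ≠ μ₂
df = n₁ + n₂ - 2 = 58
Pooled variance s_p² = [(n₁-1)s₁² + (n₂-1)s₂²] / (n₁ + n₂ - 2) = [(24)(13.45²) + (34)(12.21²)] / 58 = 162.2503
SE = √(s_p²(1/n₁ + 1/n₂)) = √(162.2503 × (1/25 + 1/35)) = 3.3355
t = (x̄₁ - x̄₂) / SE = (78.09 - 79.04) / 3.3355 = -0.95 / 3.3355 = -0.285
p-value = 0.7768

Since p-value > α = 0.01, we fail to reject H₀.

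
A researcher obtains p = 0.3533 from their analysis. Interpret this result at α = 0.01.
Since p = 0.3533 > α = 0.01, fail to reject H₀.
There is insufficient evidence to reject the null hypothesis; the result is not statistically significant at the 0.01 level.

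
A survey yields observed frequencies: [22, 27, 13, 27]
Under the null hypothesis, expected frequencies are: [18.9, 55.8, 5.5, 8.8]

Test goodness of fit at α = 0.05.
Chi-square goodness of fit test:
H₀: observed counts match expected distribution
H₁: observed counts differ from expected distribution
df = k - 1 = 3
χ² = Σ(O - E)²/E
   = (22 - 18.9)²/18.9 + (27 - 55.8)²/55.8 + (13 - 5.5)²/5.5 + (27 - 8.8)²/8.8
   = 0.508 + 14.865 + 10.227 + 37.641
   = 63.24
p-value < 0.0001

Since p-value < α = 0.05, we reject H₀.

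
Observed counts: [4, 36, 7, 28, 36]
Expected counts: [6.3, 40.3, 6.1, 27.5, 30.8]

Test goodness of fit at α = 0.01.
Chi-square goodness of fit test:
H₀: observed counts match expected distribution
H₁: observed counts differ from expected distribution
df = k - 1 = 4
χ² = Σ(O - E)²/E
   = (4 - 6.3)²/6.3 + (36 - 40.3)²/40.3 + (7 - 6.1)²/6.1 + (28 - 27.5)²/27.5 + (36 - 30.8)²/30.8
   = 0.840 + 0.459 + 0.133 + 0.009 + 0.878
   = 2.32
p-value = 0.6774

Since p-value > α = 0.01, we fail to reject H₀.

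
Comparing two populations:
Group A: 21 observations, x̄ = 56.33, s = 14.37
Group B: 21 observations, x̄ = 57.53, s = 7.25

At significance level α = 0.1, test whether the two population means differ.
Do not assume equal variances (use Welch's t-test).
Welch's two-sample t-test:
H₀: μ₁ = μ₂
H₁: μ₁ ≠ μ₂
s₁²/n₁ = 14.37²/21 = 9.8332,  s₂²/n₂ = 7.25²/21 = 2.5030
SE = √(s₁²/n₁ + s₂²/n₂) = √(9.8332 + 2.5030) = 3.5123
df (Welch-Satterthwaite) = (s₁²/n₁ + s₂²/n₂)² / [(s₁²/n₁)²/(n₁-1) + (s₂²/n₂)²/(n₂-1)] ≈ 29.56
t = (x̄₁ - x̄₂) / SE = (56.33 - 57.53) / 3.5123 = -1.20 / 3.5123 = -0.342
p-value = 0.7350

Since p-value > α = 0.1, we fail to reject H₀.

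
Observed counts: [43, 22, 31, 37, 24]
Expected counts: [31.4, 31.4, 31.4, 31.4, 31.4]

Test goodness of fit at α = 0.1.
Chi-square goodness of fit test:
H₀: observed counts match expected distribution
H₁: observed counts differ from expected distribution
df = k - 1 = 4
χ² = Σ(O - E)²/E
   = (43 - 31.4)²/31.4 + (22 - 31.4)²/31.4 + (31 - 31.4)²/31.4 + (37 - 31.4)²/31.4 + (24 - 31.4)²/31.4
   = 4.285 + 2.814 + 0.005 + 0.999 + 1.744
   = 9.85
p-value = 0.0431

Since p-value < α = 0.1, we reject H₀.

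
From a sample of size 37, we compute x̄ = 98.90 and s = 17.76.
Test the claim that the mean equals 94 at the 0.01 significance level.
One-sample t-test:
H₀: μ = 94
H₁: μ ≠ 94
df = n - 1 = 36
t = (x̄ - μ₀) / (s/√n) = (98.90 - 94) / (17.76/√37) = 1.678
p-value = 0.1020

Since p-value > α = 0.01, we fail to reject H₀.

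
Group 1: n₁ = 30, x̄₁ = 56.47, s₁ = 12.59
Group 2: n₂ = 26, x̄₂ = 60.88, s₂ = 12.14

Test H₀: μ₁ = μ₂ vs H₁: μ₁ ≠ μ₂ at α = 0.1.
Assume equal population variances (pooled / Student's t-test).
Student's two-sample t-test (equal variances):
H₀: μ₁ = μ₂
H₁: μ₁ ≠ μ₂
df = n₁ + n₂ - 2 = 54
Pooled variance s_p² = [(n₁-1)s₁² + (n₂-1)s₂²] / (n₁ + n₂ - 2) = [(29)(12.59²) + (25)(12.14²)] / 54 = 153.3560
SE = √(s_p²(1/n₁ + 1/n₂)) = √(153.3560 × (1/30 + 1/26)) = 3.3182
t = (x̄₁ - x̄₂) / SE = (56.47 - 60.88) / 3.3182 = -4.41 / 3.3182 = -1.329
p-value = 0.1894

Since p-value > α = 0.1, we fail to reject H₀.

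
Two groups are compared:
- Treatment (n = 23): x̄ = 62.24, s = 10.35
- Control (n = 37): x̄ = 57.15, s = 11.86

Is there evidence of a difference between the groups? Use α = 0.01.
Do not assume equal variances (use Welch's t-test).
Welch's two-sample t-test:
H₀: μ₁ = μ₂
H₁: μ₁ ≠ μ₂
s₁²/n₁ = 10.35²/23 = 4.6575,  s₂²/n₂ = 11.86²/37 = 3.8016
SE = √(s₁²/n₁ + s₂²/n₂) = √(4.6575 + 3.8016) = 2.9085
df (Welch-Satterthwaite) = (s₁²/n₁ + s₂²/n₂)² / [(s₁²/n₁)²/(n₁-1) + (s₂²/n₂)²/(n₂-1)] ≈ 51.57
t = (x̄₁ - x̄₂) / SE = (62.24 - 57.15) / 2.9085 = 5.09 / 2.9085 = 1.750
p-value = 0.0861

Since p-value > α = 0.01, we fail to reject H₀.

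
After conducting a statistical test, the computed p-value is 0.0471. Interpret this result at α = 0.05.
Since p = 0.0471 < α = 0.05, reject H₀.
There is sufficient evidence to reject the null hypothesis; the result is statistically significant at the 0.05 level.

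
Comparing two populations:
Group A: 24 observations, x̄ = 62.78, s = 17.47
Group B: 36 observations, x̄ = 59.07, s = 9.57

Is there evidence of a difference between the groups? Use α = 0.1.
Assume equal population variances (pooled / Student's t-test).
Student's two-sample t-test (equal variances):
H₀: μ₁ = μ₂
H₁: μ₁ ≠ μ₂
df = n₁ + n₂ - 2 = 58
Pooled variance s_p² = [(n₁-1)s₁² + (n₂-1)s₂²] / (n₁ + n₂ - 2) = [(23)(17.47²) + (35)(9.57²)] / 58 = 176.2947
SE = √(s_p²(1/n₁ + 1/n₂)) = √(176.2947 × (1/24 + 1/36)) = 3.4990
t = (x̄₁ - x̄₂) / SE = (62.78 - 59.07) / 3.4990 = 3.71 / 3.4990 = 1.060
p-value = 0.2934

Since p-value > α = 0.1, we fail to reject H₀.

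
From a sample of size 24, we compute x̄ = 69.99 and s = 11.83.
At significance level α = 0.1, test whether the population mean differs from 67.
One-sample t-test:
H₀: μ = 67
H₁: μ ≠ 67
df = n - 1 = 23
t = (x̄ - μ₀) / (s/√n) = (69.99 - 67) / (11.83/√24) = 1.238
p-value = 0.2281

Since p-value > α = 0.1, we fail to reject H₀.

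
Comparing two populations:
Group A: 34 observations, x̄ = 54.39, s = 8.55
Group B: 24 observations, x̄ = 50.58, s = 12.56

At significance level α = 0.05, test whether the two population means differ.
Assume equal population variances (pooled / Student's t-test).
Student's two-sample t-test (equal variances):
H₀: μ₁ = μ₂
H₁: μ₁ ≠ μ₂
df = n₁ + n₂ - 2 = 56
Pooled variance s_p² = [(n₁-1)s₁² + (n₂-1)s₂²] / (n₁ + n₂ - 2) = [(33)(8.55²) + (23)(12.56²)] / 56 = 107.8699
SE = √(s_p²(1/n₁ + 1/n₂)) = √(107.8699 × (1/34 + 1/24)) = 2.7690
t = (x̄₁ - x̄₂) / SE = (54.39 - 50.58) / 2.7690 = 3.81 / 2.7690 = 1.376
p-value = 0.1743

Since p-value > α = 0.05, we fail to reject H₀.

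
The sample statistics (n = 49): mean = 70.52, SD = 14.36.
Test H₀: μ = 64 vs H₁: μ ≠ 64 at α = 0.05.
One-sample t-test:
H₀: μ = 64
H₁: μ ≠ 64
df = n - 1 = 48
t = (x̄ - μ₀) / (s/√n) = (70.52 - 64) / (14.36/√49) = 3.178
p-value = 0.0026

Since p-value < α = 0.05, we reject H₀.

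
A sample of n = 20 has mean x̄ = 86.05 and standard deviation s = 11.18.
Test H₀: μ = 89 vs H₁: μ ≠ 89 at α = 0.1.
One-sample t-test:
H₀: μ = 89
H₁: μ ≠ 89
df = n - 1 = 19
t = (x̄ - μ₀) / (s/√n) = (86.05 - 89) / (11.18/√20) = -1.180
p-value = 0.2525

Since p-value > α = 0.1, we fail to reject H₀.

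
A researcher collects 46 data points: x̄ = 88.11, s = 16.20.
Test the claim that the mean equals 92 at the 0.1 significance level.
One-sample t-test:
H₀: μ = 92
H₁: μ ≠ 92
df = n - 1 = 45
t = (x̄ - μ₀) / (s/√n) = (88.11 - 92) / (16.20/√46) = -1.629
p-value = 0.1104

Since p-value > α = 0.1, we fail to reject H₀.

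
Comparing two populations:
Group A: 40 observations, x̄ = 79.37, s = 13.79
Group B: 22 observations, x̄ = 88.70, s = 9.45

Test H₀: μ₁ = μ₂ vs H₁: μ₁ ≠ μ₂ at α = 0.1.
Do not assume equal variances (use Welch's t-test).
Welch's two-sample t-test:
H₀: μ₁ = μ₂
H₁: μ₁ ≠ μ₂
s₁²/n₁ = 13.79²/40 = 4.7541,  s₂²/n₂ = 9.45²/22 = 4.0592
SE = √(s₁²/n₁ + s₂²/n₂) = √(4.7541 + 4.0592) = 2.9687
df (Welch-Satterthwaite) = (s₁²/n₁ + s₂²/n₂)² / [(s₁²/n₁)²/(n₁-1) + (s₂²/n₂)²/(n₂-1)] ≈ 56.94
t = (x̄₁ - x̄₂) / SE = (79.37 - 88.70) / 2.9687 = -9.33 / 2.9687 = -3.143
p-value = 0.0027

Since p-value < α = 0.1, we reject H₀.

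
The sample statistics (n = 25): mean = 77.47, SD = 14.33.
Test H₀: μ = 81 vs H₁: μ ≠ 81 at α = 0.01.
One-sample t-test:
H₀: μ = 81
H₁: μ ≠ 81
df = n - 1 = 24
t = (x̄ - μ₀) / (s/√n) = (77.47 - 81) / (14.33/√25) = -1.232
p-value = 0.2300

Since p-value > α = 0.01, we fail to reject H₀.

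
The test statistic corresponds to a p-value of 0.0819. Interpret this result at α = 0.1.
Since p = 0.0819 < α = 0.1, reject H₀.
There is sufficient evidence to reject the null hypothesis; the result is statistically significant at the 0.1 level.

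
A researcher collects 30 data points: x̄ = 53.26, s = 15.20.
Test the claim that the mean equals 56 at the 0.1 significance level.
One-sample t-test:
H₀: μ = 56
H₁: μ ≠ 56
df = n - 1 = 29
t = (x̄ - μ₀) / (s/√n) = (53.26 - 56) / (15.20/√30) = -0.987
p-value = 0.3316

Since p-value > α = 0.1, we fail to reject H₀.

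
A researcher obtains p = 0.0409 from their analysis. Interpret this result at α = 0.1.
Since p = 0.0409 < α = 0.1, reject H₀.
There is sufficient evidence to reject the null hypothesis; the result is statistically significant at the 0.1 level.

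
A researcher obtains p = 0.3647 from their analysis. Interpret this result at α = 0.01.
Since p = 0.3647 > α = 0.01, fail to reject H₀.
There is insufficient evidence to reject the null hypothesis; the result is not statistically significant at the 0.01 level.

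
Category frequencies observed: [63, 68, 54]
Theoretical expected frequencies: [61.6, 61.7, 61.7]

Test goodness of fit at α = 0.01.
Chi-square goodness of fit test:
H₀: observed counts match expected distribution
H₁: observed counts differ from expected distribution
df = k - 1 = 2
χ² = Σ(O - E)²/E
   = (63 - 61.6)²/61.6 + (68 - 61.7)²/61.7 + (54 - 61.7)²/61.7
   = 0.032 + 0.643 + 0.961
   = 1.64
p-value = 0.4413

Since p-value > α = 0.01, we fail to reject H₀.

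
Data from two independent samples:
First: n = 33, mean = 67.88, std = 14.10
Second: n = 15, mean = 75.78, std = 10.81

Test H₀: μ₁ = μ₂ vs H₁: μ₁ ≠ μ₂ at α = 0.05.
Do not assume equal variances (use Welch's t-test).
Welch's two-sample t-test:
H₀: μ₁ = μ₂
H₁: μ₁ ≠ μ₂
s₁²/n₁ = 14.10²/33 = 6.0245,  s₂²/n₂ = 10.81²/15 = 7.7904
SE = √(s₁²/n₁ + s₂²/n₂) = √(6.0245 + 7.7904) = 3.7168
df (Welch-Satterthwaite) = (s₁²/n₁ + s₂²/n₂)² / [(s₁²/n₁)²/(n₁-1) + (s₂²/n₂)²/(n₂-1)] ≈ 34.90
t = (x̄₁ - x̄₂) / SE = (67.88 - 75.78) / 3.7168 = -7.90 / 3.7168 = -2.125
p-value = 0.0407

Since p-value < α = 0.05, we reject H₀.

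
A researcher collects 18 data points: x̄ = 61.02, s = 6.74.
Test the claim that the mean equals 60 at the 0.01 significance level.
One-sample t-test:
H₀: μ = 60
H₁: μ ≠ 60
df = n - 1 = 17
t = (x̄ - μ₀) / (s/√n) = (61.02 - 60) / (6.74/√18) = 0.642
p-value = 0.5294

Since p-value > α = 0.01, we fail to reject H₀.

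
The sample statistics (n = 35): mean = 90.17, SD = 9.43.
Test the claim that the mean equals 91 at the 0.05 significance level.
One-sample t-test:
H₀: μ = 91
H₁: μ ≠ 91
df = n - 1 = 34
t = (x̄ - μ₀) / (s/√n) = (90.17 - 91) / (9.43/√35) = -0.521
p-value = 0.6059

Since p-value > α = 0.05, we fail to reject H₀.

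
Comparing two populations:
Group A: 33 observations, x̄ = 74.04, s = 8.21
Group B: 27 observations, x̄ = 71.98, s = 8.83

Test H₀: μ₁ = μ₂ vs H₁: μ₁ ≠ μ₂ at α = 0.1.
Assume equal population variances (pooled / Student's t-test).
Student's two-sample t-test (equal variances):
H₀: μ₁ = μ₂
H₁: μ₁ ≠ μ₂
df = n₁ + n₂ - 2 = 58
Pooled variance s_p² = [(n₁-1)s₁² + (n₂-1)s₂²] / (n₁ + n₂ - 2) = [(32)(8.21²) + (26)(8.83²)] / 58 = 72.1400
SE = √(s_p²(1/n₁ + 1/n₂)) = √(72.1400 × (1/33 + 1/27)) = 2.2041
t = (x̄₁ - x̄₂) / SE = (74.04 - 71.98) / 2.2041 = 2.06 / 2.2041 = 0.935
p-value = 0.3539

Since p-value > α = 0.1, we fail to reject H₀.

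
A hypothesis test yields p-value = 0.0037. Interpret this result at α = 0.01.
Since p = 0.0037 < α = 0.01, reject H₀.
There is sufficient evidence to reject the null hypothesis; the result is statistically significant at the 0.01 level.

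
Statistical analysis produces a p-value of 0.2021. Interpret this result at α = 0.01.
Since p = 0.2021 > α = 0.01, fail to reject H₀.
There is insufficient evidence to reject the null hypothesis; the result is not statistically significant at the 0.01 level.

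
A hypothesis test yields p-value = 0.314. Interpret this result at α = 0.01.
Since p = 0.314 > α = 0.01, fail to reject H₀.
There is insufficient evidence to reject the null hypothesis; the result is not statistically significant at the 0.01 level.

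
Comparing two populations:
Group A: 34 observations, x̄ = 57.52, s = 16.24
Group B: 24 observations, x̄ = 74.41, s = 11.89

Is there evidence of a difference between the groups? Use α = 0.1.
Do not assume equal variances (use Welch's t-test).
Welch's two-sample t-test:
H₀: μ₁ = μ₂
H₁: μ₁ ≠ μ₂
s₁²/n₁ = 16.24²/34 = 7.7570,  s₂²/n₂ = 11.89²/24 = 5.8905
SE = √(s₁²/n₁ + s₂²/n₂) = √(7.7570 + 5.8905) = 3.6943
df (Welch-Satterthwaite) = (s₁²/n₁ + s₂²/n₂)² / [(s₁²/n₁)²/(n₁-1) + (s₂²/n₂)²/(n₂-1)] ≈ 55.90
t = (x̄₁ - x̄₂) / SE = (57.52 - 74.41) / 3.6943 = -16.89 / 3.6943 = -4.572
p-value < 0.0001

Since p-value < α = 0.1, we reject H₀.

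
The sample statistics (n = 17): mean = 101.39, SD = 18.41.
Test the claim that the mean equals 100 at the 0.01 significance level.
One-sample t-test:
H₀: μ = 100
H₁: μ ≠ 100
df = n - 1 = 16
t = (x̄ - μ₀) / (s/√n) = (101.39 - 100) / (18.41/√17) = 0.311
p-value = 0.7596

Since p-value > α = 0.01, we fail to reject H₀.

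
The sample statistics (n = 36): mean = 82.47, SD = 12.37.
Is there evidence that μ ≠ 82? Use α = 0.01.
One-sample t-test:
H₀: μ = 82
H₁: μ ≠ 82
df = n - 1 = 35
t = (x̄ - μ₀) / (s/√n) = (82.47 - 82) / (12.37/√36) = 0.228
p-value = 0.8210

Since p-value > α = 0.01, we fail to reject H₀.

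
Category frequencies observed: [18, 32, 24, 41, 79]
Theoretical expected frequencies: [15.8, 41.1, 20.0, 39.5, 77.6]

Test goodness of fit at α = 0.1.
Chi-square goodness of fit test:
H₀: observed counts match expected distribution
H₁: observed counts differ from expected distribution
df = k - 1 = 4
χ² = Σ(O - E)²/E
   = (18 - 15.8)²/15.8 + (32 - 41.1)²/41.1 + (24 - 20.0)²/20.0 + (41 - 39.5)²/39.5 + (79 - 77.6)²/77.6
   = 0.306 + 2.015 + 0.800 + 0.057 + 0.025
   = 3.20
p-value = 0.5244

Since p-value > α = 0.1, we fail to reject H₀.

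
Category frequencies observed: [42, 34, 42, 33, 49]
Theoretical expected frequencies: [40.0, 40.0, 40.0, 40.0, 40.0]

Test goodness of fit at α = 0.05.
Chi-square goodness of fit test:
H₀: observed counts match expected distribution
H₁: observed counts differ from expected distribution
df = k - 1 = 4
χ² = Σ(O - E)²/E
   = (42 - 40.0)²/40.0 + (34 - 40.0)²/40.0 + (42 - 40.0)²/40.0 + (33 - 40.0)²/40.0 + (49 - 40.0)²/40.0
   = 0.100 + 0.900 + 0.100 + 1.225 + 2.025
   = 4.35
p-value = 0.3607

Since p-value > α = 0.05, we fail to reject H₀.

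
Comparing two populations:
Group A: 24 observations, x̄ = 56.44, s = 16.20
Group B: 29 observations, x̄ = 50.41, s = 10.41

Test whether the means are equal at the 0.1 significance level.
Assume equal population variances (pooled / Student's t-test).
Student's two-sample t-test (equal variances):
H₀: μ₁ = μ₂
H₁: μ₁ ≠ μ₂
df = n₁ + n₂ - 2 = 51
Pooled variance s_p² = [(n₁-1)s₁² + (n₂-1)s₂²] / (n₁ + n₂ - 2) = [(23)(16.20²) + (28)(10.41²)] / 51 = 177.8515
SE = √(s_p²(1/n₁ + 1/n₂)) = √(177.8515 × (1/24 + 1/29)) = 3.6801
t = (x̄₁ - x̄₂) / SE = (56.44 - 50.41) / 3.6801 = 6.03 / 3.6801 = 1.639
p-value = 0.1075

Since p-value > α = 0.1, we fail to reject H₀.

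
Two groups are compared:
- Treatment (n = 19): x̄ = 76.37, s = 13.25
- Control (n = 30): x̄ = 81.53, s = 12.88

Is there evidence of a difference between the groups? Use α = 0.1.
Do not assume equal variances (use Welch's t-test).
Welch's two-sample t-test:
H₀: μ₁ = μ₂
H₁: μ₁ ≠ μ₂
s₁²/n₁ = 13.25²/19 = 9.2401,  s₂²/n₂ = 12.88²/30 = 5.5298
SE = √(s₁²/n₁ + s₂²/n₂) = √(9.2401 + 5.5298) = 3.8432
df (Welch-Satterthwaite) = (s₁²/n₁ + s₂²/n₂)² / [(s₁²/n₁)²/(n₁-1) + (s₂²/n₂)²/(n₂-1)] ≈ 37.63
t = (x̄₁ - x̄₂) / SE = (76.37 - 81.53) / 3.8432 = -5.16 / 3.8432 = -1.343
p-value = 0.1874

Since p-value > α = 0.1, we fail to reject H₀.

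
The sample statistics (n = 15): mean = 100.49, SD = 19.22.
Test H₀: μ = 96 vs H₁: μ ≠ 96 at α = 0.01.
One-sample t-test:
H₀: μ = 96
H₁: μ ≠ 96
df = n - 1 = 14
t = (x̄ - μ₀) / (s/√n) = (100.49 - 96) / (19.22/√15) = 0.905
p-value = 0.3809

Since p-value > α = 0.01, we fail to reject H₀.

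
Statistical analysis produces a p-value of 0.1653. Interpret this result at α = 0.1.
Since p = 0.1653 > α = 0.1, fail to reject H₀.
There is insufficient evidence to reject the null hypothesis; the result is not statistically significant at the 0.1 level.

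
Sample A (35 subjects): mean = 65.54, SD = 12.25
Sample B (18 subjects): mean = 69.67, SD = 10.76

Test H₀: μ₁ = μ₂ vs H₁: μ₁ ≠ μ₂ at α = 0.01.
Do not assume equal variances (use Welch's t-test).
Welch's two-sample t-test:
H₀: μ₁ = μ₂
H₁: μ₁ ≠ μ₂
s₁²/n₁ = 12.25²/35 = 4.2875,  s₂²/n₂ = 10.76²/18 = 6.4321
SE = √(s₁²/n₁ + s₂²/n₂) = √(4.2875 + 6.4321) = 3.2741
df (Welch-Satterthwaite) = (s₁²/n₁ + s₂²/n₂)² / [(s₁²/n₁)²/(n₁-1) + (s₂²/n₂)²/(n₂-1)] ≈ 38.63
t = (x̄₁ - x̄₂) / SE = (65.54 - 69.67) / 3.2741 = -4.13 / 3.2741 = -1.261
p-value = 0.2147

Since p-value > α = 0.01, we fail to reject H₀.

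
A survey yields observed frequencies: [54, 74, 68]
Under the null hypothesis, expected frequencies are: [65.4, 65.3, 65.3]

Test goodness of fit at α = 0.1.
Chi-square goodness of fit test:
H₀: observed counts match expected distribution
H₁: observed counts differ from expected distribution
df = k - 1 = 2
χ² = Σ(O - E)²/E
   = (54 - 65.4)²/65.4 + (74 - 65.3)²/65.3 + (68 - 65.3)²/65.3
   = 1.987 + 1.159 + 0.112
   = 3.26
p-value = 0.1961

Since p-value > α = 0.1, we fail to reject H₀.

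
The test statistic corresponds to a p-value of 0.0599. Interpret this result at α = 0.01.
Since p = 0.0599 > α = 0.01, fail to reject H₀.
There is insufficient evidence to reject the null hypothesis; the result is not statistically significant at the 0.01 level.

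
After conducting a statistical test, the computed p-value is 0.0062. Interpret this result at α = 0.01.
Since p = 0.0062 < α = 0.01, reject H₀.
There is sufficient evidence to reject the null hypothesis; the result is statistically significant at the 0.01 level.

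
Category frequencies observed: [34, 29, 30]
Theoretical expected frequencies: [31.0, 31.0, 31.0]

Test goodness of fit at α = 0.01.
Chi-square goodness of fit test:
H₀: observed counts match expected distribution
H₁: observed counts differ from expected distribution
df = k - 1 = 2
χ² = Σ(O - E)²/E
   = (34 - 31.0)²/31.0 + (29 - 31.0)²/31.0 + (30 - 31.0)²/31.0
   = 0.290 + 0.129 + 0.032
   = 0.45
p-value = 0.7979

Since p-value > α = 0.01, we fail to reject H₀.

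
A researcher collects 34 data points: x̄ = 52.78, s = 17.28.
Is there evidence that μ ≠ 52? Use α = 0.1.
One-sample t-test:
H₀: μ = 52
H₁: μ ≠ 52
df = n - 1 = 33
t = (x̄ - μ₀) / (s/√n) = (52.78 - 52) / (17.28/√34) = 0.263
p-value = 0.7940

Since p-value > α = 0.1, we fail to reject H₀.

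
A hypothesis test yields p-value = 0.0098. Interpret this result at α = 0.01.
Since p = 0.0098 < α = 0.01, reject H₀.
There is sufficient evidence to reject the null hypothesis; the result is statistically significant at the 0.01 level.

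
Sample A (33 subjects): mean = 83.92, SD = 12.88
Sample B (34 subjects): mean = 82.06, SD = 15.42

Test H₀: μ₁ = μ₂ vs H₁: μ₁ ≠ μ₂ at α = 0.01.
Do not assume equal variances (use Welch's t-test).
Welch's two-sample t-test:
H₀: μ₁ = μ₂
H₁: μ₁ ≠ μ₂
s₁²/n₁ = 12.88²/33 = 5.0271,  s₂²/n₂ = 15.42²/34 = 6.9934
SE = √(s₁²/n₁ + s₂²/n₂) = √(5.0271 + 6.9934) = 3.4671
df (Welch-Satterthwaite) = (s₁²/n₁ + s₂²/n₂)² / [(s₁²/n₁)²/(n₁-1) + (s₂²/n₂)²/(n₂-1)] ≈ 63.60
t = (x̄₁ - x̄₂) / SE = (83.92 - 82.06) / 3.4671 = 1.86 / 3.4671 = 0.536
p-value = 0.5935

Since p-value > α = 0.01, we fail to reject H₀.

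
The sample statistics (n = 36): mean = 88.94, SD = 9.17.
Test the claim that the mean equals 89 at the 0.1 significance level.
One-sample t-test:
H₀: μ = 89
H₁: μ ≠ 89
df = n - 1 = 35
t = (x̄ - μ₀) / (s/√n) = (88.94 - 89) / (9.17/√36) = -0.039
p-value = 0.9689

Since p-value > α = 0.1, we fail to reject H₀.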